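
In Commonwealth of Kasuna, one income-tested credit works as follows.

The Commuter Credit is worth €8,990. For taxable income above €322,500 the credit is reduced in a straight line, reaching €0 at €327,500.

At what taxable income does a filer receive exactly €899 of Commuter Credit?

€899 is 899/8,990 of the full €8,990, so 8,091/8,990 of the €5,000 range has been used: income = €322,500 + €5,000 × 8,091/8,990 = €327,000.

€327,000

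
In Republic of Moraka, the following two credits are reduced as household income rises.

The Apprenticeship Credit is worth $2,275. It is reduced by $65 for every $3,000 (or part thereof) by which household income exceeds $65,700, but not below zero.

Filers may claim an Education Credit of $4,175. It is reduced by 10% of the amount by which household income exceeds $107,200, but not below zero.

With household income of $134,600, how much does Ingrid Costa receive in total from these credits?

Apprenticeship Credit: income exceeds $65,700 by $68,900, which is 23 full-or-partial $3,000 increments; reduction = 23 × $65 = $1,495, leaving $780.
Education Credit: 10% of the $27,400 excess over $107,200 is $2,740; credit = $4,175 − $2,740 = $1,435.
Total: $780 + $1,435 = $2,215.

$2,215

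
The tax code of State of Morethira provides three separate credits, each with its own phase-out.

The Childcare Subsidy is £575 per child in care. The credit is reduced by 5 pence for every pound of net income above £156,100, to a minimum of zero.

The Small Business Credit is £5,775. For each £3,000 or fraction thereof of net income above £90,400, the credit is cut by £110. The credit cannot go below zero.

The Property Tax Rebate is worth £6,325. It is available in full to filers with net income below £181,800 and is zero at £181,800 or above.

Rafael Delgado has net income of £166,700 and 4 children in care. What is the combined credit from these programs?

Childcare Subsidy: base = 4 × £575 = £2,300. 5% of the £10,600 excess over £156,100 is £530; credit = £2,300 − £530 = £1,770.
Small Business Credit: income exceeds £90,400 by £76,300, which is 26 full-or-partial £3,000 increments; reduction = 26 × £110 = £2,860, leaving £2,915.
Property Tax Rebate: £166,700 is below the £181,800 cutoff, so the full £6,325 applies.
Total: £1,770 + £2,915 + £6,325 = £11,010.

£11,010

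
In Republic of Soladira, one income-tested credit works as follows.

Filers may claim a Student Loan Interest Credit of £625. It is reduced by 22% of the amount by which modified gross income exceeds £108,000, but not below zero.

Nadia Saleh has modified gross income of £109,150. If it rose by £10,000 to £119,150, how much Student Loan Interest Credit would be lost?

£372

At £109,150 — 22% of the £1,150 excess over £108,000 is £253; credit = £625 − £253 = £372.
At £119,150 — 22% of the £11,150 excess over £108,000 is £2,453 ≥ base, so the credit is £0.
Lost: £372 − £0 = £372.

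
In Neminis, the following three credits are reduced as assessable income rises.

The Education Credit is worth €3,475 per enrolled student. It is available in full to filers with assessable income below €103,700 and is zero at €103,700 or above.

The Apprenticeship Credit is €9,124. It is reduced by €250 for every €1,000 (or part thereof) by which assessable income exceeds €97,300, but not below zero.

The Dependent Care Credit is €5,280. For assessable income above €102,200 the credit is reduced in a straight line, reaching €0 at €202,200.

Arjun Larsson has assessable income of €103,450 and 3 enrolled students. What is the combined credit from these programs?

€23,013

Education Credit: base = 3 × €3,475 = €10,425. €103,450 is below the €103,700 cutoff, so the full €10,425 applies.
Apprenticeship Credit: income exceeds €97,300 by €6,150, which is 7 full-or-partial €1,000 increments; reduction = 7 × €250 = €1,750, leaving €7,374.
Dependent Care Credit: €103,450 is €1,250 into a €100,000 phase-out range, leaving 98,750/100,000 of the credit: €5,280 × 98,750/100,000 = €5,214.
Total: €10,425 + €7,374 + €5,214 = €23,013.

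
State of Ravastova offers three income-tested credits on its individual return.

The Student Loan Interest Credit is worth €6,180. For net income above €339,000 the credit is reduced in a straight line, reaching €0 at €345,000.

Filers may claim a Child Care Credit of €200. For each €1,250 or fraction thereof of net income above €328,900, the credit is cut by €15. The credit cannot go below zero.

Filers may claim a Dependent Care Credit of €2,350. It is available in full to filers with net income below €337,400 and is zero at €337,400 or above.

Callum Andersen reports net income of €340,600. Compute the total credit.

Student Loan Interest Credit: €340,600 is €1,600 into a €6,000 phase-out range, leaving 4,400/6,000 of the credit: €6,180 × 4,400/6,000 = €4,532.
Child Care Credit: income exceeds €328,900 by €11,700, which is 10 full-or-partial €1,250 increments; reduction = 10 × €15 = €150, leaving €50.
Dependent Care Credit: €340,600 meets or exceeds the €337,400 cutoff, so the credit is €0.
Total: €4,532 + €50 + €0 = €4,582.

€4,582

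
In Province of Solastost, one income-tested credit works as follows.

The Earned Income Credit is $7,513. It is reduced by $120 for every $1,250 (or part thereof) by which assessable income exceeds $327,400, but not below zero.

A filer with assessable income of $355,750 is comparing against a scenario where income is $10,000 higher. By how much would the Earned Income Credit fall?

$960

At $355,750 — income exceeds $327,400 by $28,350, which is 23 full-or-partial $1,250 increments; reduction = 23 × $120 = $2,760, leaving $4,753.
At $365,750 — income exceeds $327,400 by $38,350, which is 31 full-or-partial $1,250 increments; reduction = 31 × $120 = $3,720, leaving $3,793.
Lost: $4,753 − $3,793 = $960.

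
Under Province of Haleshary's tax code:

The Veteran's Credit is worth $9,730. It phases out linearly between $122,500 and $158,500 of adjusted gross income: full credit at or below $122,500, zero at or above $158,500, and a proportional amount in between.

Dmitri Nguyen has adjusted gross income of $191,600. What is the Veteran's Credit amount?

Veteran's Credit: $191,600 is at or above $158,500, so the credit is $0.

$0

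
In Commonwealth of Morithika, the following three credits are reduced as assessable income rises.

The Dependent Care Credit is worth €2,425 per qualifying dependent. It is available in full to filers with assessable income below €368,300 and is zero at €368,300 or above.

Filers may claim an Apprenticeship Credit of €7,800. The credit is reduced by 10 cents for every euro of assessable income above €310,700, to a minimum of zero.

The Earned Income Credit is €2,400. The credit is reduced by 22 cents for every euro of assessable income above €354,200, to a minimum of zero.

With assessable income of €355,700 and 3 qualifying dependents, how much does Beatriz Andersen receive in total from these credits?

Dependent Care Credit: base = 3 × €2,425 = €7,275. €355,700 is below the €368,300 cutoff, so the full €7,275 applies.
Apprenticeship Credit: 10% of the €45,000 excess over €310,700 is €4,500; credit = €7,800 − €4,500 = €3,300.
Earned Income Credit: 22% of the €1,500 excess over €354,200 is €330; credit = €2,400 − €330 = €2,070.
Total: €7,275 + €3,300 + €2,070 = €12,645.

€12,645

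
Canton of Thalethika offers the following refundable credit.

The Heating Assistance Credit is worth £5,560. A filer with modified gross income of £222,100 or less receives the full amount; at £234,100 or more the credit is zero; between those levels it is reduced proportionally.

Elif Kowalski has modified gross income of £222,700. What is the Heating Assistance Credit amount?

Heating Assistance Credit: £222,700 is £600 into a £12,000 phase-out range, leaving 11,400/12,000 of the credit: £5,560 × 11,400/12,000 = £5,282.

£5,282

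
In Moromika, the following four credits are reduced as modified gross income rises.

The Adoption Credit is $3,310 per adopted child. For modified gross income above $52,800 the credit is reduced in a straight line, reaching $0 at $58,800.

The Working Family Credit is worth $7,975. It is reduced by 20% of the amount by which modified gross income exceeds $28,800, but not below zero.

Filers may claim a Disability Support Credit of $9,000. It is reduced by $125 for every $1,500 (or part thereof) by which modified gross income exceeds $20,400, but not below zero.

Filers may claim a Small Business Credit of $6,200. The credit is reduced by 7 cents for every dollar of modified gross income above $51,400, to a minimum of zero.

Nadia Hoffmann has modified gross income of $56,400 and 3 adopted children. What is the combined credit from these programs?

Adoption Credit: base = 3 × $3,310 = $9,930. $56,400 is $3,600 into a $6,000 phase-out range, leaving 2,400/6,000 of the credit: $9,930 × 2,400/6,000 = $3,972.
Working Family Credit: 20% of the $27,600 excess over $28,800 is $5,520; credit = $7,975 − $5,520 = $2,455.
Disability Support Credit: income exceeds $20,400 by $36,000, which is 24 full-or-partial $1,500 increments; reduction = 24 × $125 = $3,000, leaving $6,000.
Small Business Credit: 7% of the $5,000 excess over $51,400 is $350; credit = $6,200 − $350 = $5,850.
Total: $3,972 + $2,455 + $6,000 + $5,850 = $18,277.

$18,277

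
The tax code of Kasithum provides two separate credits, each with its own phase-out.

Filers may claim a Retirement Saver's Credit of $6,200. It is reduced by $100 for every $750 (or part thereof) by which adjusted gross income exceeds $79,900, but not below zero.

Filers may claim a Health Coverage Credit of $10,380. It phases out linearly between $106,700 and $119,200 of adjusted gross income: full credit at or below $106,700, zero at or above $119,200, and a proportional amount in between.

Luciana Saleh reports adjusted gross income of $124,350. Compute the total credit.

$200

Retirement Saver's Credit: income exceeds $79,900 by $44,450, which is 60 full-or-partial $750 increments; reduction = 60 × $100 = $6,000, leaving $200.
Health Coverage Credit: $124,350 is at or above $119,200, so the credit is $0.
Total: $200 + $0 = $200.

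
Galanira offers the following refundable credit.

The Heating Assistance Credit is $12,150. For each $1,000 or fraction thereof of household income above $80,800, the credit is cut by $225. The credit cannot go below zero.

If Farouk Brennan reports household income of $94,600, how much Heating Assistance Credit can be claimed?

Heating Assistance Credit: income exceeds $80,800 by $13,800, which is 14 full-or-partial $1,000 increments; reduction = 14 × $225 = $3,150, leaving $9,000.

$9,000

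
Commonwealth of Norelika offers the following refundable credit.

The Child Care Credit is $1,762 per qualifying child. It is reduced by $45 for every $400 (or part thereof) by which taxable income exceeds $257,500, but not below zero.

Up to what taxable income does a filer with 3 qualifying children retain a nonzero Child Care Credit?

Full credit = 3 × $1,762 = $5,286.
After 117 increments the reduction is 117 × $45 = $5,265, leaving $21; one more increment wipes it out. Increment 117 ends at excess 117 × $400 = $46,800, so the highest qualifying income is $257,500 + $46,800 = $304,300.

$304,300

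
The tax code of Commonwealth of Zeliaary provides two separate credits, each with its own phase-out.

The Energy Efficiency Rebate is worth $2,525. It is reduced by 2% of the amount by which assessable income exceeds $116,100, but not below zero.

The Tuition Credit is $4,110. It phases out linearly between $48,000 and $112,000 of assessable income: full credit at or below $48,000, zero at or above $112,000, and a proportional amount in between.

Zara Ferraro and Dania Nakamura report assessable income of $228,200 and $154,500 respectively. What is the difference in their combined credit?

Zara ($228,200): Energy Efficiency Rebate: 2% of the $112,100 excess over $116,100 is $2,242; credit = $2,525 − $2,242 = $283. Tuition Credit: $228,200 is at or above $112,000, so the credit is $0. total $283 + $0 = $283
Dania ($154,500): Energy Efficiency Rebate: 2% of the $38,400 excess over $116,100 is $768; credit = $2,525 − $768 = $1,757. Tuition Credit: $154,500 is at or above $112,000, so the credit is $0. total $1,757 + $0 = $1,757
Difference: |$283 − $1,757| = $1,474.

$1,474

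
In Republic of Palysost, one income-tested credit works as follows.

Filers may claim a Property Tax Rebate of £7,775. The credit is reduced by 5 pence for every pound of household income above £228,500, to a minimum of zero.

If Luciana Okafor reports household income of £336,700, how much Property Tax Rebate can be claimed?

£2,365

Property Tax Rebate: 5% of the £108,200 excess over £228,500 is £5,410; credit = £7,775 − £5,410 = £2,365.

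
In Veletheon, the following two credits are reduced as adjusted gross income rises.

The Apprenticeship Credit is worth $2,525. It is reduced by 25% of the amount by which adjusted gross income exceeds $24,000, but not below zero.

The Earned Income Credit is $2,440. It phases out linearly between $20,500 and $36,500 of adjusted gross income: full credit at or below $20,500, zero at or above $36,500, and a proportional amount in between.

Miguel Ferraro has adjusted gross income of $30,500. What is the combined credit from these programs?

Apprenticeship Credit: 25% of the $6,500 excess over $24,000 is $1,625; credit = $2,525 − $1,625 = $900.
Earned Income Credit: $30,500 is $10,000 into a $16,000 phase-out range, leaving 6,000/16,000 of the credit: $2,440 × 6,000/16,000 = $915.
Total: $900 + $915 = $1,815.

$1,815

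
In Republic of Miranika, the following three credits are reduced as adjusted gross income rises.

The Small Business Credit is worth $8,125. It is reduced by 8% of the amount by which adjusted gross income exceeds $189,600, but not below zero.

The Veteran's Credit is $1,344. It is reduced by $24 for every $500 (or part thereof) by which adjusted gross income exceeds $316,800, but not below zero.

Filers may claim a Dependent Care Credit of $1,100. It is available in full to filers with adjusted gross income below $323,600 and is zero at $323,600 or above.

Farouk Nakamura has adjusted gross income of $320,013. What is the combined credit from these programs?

$2,276

Small Business Credit: 8% of the $130,413 excess over $189,600 is $10,433.04 ≥ base, so the credit is $0.
Veteran's Credit: income exceeds $316,800 by $3,213, which is 7 full-or-partial $500 increments; reduction = 7 × $24 = $168, leaving $1,176.
Dependent Care Credit: $320,013 is below the $323,600 cutoff, so the full $1,100 applies.
Total: $0 + $1,176 + $1,100 = $2,276.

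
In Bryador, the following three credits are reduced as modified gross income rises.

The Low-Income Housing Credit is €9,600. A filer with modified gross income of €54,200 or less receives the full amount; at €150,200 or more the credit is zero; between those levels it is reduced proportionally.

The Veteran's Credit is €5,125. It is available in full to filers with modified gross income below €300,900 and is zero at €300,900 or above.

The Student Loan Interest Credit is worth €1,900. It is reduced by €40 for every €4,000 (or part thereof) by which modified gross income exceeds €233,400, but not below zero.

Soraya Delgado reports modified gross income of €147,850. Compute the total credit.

€7,260

Low-Income Housing Credit: €147,850 is €93,650 into a €96,000 phase-out range, leaving 2,350/96,000 of the credit: €9,600 × 2,350/96,000 = €235.
Veteran's Credit: €147,850 is below the €300,900 cutoff, so the full €5,125 applies.
Student Loan Interest Credit: €147,850 is at or below the €233,400 threshold, so the full €1,900 applies.
Total: €235 + €5,125 + €1,900 = €7,260.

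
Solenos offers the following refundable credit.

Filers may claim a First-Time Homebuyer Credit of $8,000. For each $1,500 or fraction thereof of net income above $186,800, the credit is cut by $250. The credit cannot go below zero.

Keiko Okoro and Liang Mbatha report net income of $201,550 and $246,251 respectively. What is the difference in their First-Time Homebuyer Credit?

Keiko ($201,550): First-Time Homebuyer Credit: income exceeds $186,800 by $14,750, which is 10 full-or-partial $1,500 increments; reduction = 10 × $250 = $2,500, leaving $5,500.
Liang ($246,251): First-Time Homebuyer Credit: income exceeds $186,800 by $59,451 → 40 increments × $250 = $10,000 ≥ base, so the credit is $0.
Difference: |$5,500 − $0| = $5,500.

$5,500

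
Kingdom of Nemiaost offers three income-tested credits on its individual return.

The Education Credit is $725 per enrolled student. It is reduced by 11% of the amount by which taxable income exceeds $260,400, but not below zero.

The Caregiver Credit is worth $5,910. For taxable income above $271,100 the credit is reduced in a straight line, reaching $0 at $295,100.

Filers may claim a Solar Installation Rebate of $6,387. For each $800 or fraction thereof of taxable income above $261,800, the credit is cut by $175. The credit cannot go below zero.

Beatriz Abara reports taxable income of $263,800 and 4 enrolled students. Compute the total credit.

Education Credit: base = 4 × $725 = $2,900. 11% of the $3,400 excess over $260,400 is $374; credit = $2,900 − $374 = $2,526.
Caregiver Credit: $263,800 is at or below the $271,100 threshold, so the full $5,910 applies.
Solar Installation Rebate: income exceeds $261,800 by $2,000, which is 3 full-or-partial $800 increments; reduction = 3 × $175 = $525, leaving $5,862.
Total: $2,526 + $5,910 + $5,862 = $14,298.

$14,298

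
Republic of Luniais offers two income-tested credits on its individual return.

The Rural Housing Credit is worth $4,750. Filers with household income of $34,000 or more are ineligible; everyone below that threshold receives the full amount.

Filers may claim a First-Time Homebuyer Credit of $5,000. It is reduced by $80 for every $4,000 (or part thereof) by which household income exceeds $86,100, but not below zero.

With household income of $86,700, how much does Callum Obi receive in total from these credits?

Rural Housing Credit: $86,700 meets or exceeds the $34,000 cutoff, so the credit is $0.
First-Time Homebuyer Credit: income exceeds $86,100 by $600, which is 1 full-or-partial $4,000 increment; reduction = 1 × $80 = $80, leaving $4,920.
Total: $0 + $4,920 = $4,920.

$4,920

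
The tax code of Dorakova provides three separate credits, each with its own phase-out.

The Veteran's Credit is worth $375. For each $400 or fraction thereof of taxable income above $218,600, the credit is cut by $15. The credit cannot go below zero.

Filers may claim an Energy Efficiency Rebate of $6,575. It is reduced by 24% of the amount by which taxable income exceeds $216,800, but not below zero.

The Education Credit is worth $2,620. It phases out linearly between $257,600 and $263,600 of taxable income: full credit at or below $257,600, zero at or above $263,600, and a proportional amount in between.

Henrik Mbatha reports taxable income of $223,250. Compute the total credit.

Veteran's Credit: income exceeds $218,600 by $4,650, which is 12 full-or-partial $400 increments; reduction = 12 × $15 = $180, leaving $195.
Energy Efficiency Rebate: 24% of the $6,450 excess over $216,800 is $1,548; credit = $6,575 − $1,548 = $5,027.
Education Credit: $223,250 is at or below the $257,600 threshold, so the full $2,620 applies.
Total: $195 + $5,027 + $2,620 = $7,842.

$7,842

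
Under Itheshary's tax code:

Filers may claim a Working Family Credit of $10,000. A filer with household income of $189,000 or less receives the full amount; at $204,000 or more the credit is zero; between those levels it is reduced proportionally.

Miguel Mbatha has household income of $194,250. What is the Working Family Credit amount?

Working Family Credit: $194,250 is $5,250 into a $15,000 phase-out range, leaving 9,750/15,000 of the credit: $10,000 × 9,750/15,000 = $6,500.

$6,500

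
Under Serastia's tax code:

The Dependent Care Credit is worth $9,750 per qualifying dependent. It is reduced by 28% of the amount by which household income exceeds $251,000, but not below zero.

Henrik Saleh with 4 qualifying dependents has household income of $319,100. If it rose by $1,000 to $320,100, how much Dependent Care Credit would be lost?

At $319,100 — base = 4 × $9,750 = $39,000. 28% of the $68,100 excess over $251,000 is $19,068; credit = $39,000 − $19,068 = $19,932.
At $320,100 — base = 4 × $9,750 = $39,000. 28% of the $69,100 excess over $251,000 is $19,348; credit = $39,000 − $19,348 = $19,652.
Lost: $19,932 − $19,652 = $280.

$280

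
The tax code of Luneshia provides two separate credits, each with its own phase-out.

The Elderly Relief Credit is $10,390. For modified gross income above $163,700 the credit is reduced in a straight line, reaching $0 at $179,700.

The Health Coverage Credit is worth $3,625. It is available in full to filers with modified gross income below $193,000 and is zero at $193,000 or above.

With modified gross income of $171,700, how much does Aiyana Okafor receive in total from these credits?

Elderly Relief Credit: $171,700 is $8,000 into a $16,000 phase-out range, leaving 8,000/16,000 of the credit: $10,390 × 8,000/16,000 = $5,195.
Health Coverage Credit: $171,700 is below the $193,000 cutoff, so the full $3,625 applies.
Total: $5,195 + $3,625 = $8,820.

$8,820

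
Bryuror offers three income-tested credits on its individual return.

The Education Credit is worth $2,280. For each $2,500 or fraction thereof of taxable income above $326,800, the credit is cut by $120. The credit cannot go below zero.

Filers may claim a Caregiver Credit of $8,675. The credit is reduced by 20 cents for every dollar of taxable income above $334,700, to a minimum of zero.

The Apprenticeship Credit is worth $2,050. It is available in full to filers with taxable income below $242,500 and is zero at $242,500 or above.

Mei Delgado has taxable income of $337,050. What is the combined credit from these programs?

$9,885

Education Credit: income exceeds $326,800 by $10,250, which is 5 full-or-partial $2,500 increments; reduction = 5 × $120 = $600, leaving $1,680.
Caregiver Credit: 20% of the $2,350 excess over $334,700 is $470; credit = $8,675 − $470 = $8,205.
Apprenticeship Credit: $337,050 meets or exceeds the $242,500 cutoff, so the credit is $0.
Total: $1,680 + $8,205 + $0 = $9,885.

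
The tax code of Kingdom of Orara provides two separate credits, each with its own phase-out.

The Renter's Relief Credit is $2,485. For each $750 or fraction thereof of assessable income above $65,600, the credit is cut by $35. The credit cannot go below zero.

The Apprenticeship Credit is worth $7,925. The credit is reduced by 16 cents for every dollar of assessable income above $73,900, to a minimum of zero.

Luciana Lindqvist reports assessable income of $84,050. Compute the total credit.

$7,911

Renter's Relief Credit: income exceeds $65,600 by $18,450, which is 25 full-or-partial $750 increments; reduction = 25 × $35 = $875, leaving $1,610.
Apprenticeship Credit: 16% of the $10,150 excess over $73,900 is $1,624; credit = $7,925 − $1,624 = $6,301.
Total: $1,610 + $6,301 = $7,911.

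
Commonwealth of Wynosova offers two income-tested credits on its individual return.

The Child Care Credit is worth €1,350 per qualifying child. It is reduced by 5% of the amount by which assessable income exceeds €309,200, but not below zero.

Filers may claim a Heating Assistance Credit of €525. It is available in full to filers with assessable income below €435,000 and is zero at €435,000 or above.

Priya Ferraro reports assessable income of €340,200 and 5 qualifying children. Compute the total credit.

Child Care Credit: base = 5 × €1,350 = €6,750. 5% of the €31,000 excess over €309,200 is €1,550; credit = €6,750 − €1,550 = €5,200.
Heating Assistance Credit: €340,200 is below the €435,000 cutoff, so the full €525 applies.
Total: €5,200 + €525 = €5,725.

€5,725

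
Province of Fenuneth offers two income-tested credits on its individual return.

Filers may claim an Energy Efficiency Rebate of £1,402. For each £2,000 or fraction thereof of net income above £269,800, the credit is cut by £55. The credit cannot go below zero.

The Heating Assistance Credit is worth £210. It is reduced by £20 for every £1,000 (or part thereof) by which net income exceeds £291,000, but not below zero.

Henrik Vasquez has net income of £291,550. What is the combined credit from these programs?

£987

Energy Efficiency Rebate: income exceeds £269,800 by £21,750, which is 11 full-or-partial £2,000 increments; reduction = 11 × £55 = £605, leaving £797.
Heating Assistance Credit: income exceeds £291,000 by £550, which is 1 full-or-partial £1,000 increment; reduction = 1 × £20 = £20, leaving £190.
Total: £797 + £190 = £987.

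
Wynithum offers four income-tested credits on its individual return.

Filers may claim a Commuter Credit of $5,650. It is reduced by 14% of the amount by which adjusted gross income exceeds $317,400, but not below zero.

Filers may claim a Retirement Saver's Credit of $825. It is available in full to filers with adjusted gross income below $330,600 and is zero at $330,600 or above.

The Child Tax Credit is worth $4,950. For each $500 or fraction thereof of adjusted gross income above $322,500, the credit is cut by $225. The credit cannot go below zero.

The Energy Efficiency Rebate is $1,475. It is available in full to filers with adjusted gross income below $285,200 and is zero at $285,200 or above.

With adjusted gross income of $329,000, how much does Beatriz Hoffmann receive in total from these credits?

$6,876

Commuter Credit: 14% of the $11,600 excess over $317,400 is $1,624; credit = $5,650 − $1,624 = $4,026.
Retirement Saver's Credit: $329,000 is below the $330,600 cutoff, so the full $825 applies.
Child Tax Credit: income exceeds $322,500 by $6,500, which is 13 full-or-partial $500 increments; reduction = 13 × $225 = $2,925, leaving $2,025.
Energy Efficiency Rebate: $329,000 meets or exceeds the $285,200 cutoff, so the credit is $0.
Total: $4,026 + $825 + $2,025 + $0 = $6,876.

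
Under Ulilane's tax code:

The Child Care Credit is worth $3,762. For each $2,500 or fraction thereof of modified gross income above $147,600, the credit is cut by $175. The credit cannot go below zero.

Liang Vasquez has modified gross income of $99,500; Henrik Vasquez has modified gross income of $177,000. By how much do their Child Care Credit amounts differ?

$2,100

Liang ($99,500): Child Care Credit: $99,500 is at or below the $147,600 threshold, so the full $3,762 applies.
Henrik ($177,000): Child Care Credit: income exceeds $147,600 by $29,400, which is 12 full-or-partial $2,500 increments; reduction = 12 × $175 = $2,100, leaving $1,662.
Difference: |$3,762 − $1,662| = $2,100.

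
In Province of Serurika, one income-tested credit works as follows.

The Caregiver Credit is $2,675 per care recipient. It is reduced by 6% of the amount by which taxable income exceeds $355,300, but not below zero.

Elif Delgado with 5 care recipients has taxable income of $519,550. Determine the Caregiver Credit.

Caregiver Credit: base = 5 × $2,675 = $13,375. 6% of the $164,250 excess over $355,300 is $9,855; credit = $13,375 − $9,855 = $3,520.

$3,520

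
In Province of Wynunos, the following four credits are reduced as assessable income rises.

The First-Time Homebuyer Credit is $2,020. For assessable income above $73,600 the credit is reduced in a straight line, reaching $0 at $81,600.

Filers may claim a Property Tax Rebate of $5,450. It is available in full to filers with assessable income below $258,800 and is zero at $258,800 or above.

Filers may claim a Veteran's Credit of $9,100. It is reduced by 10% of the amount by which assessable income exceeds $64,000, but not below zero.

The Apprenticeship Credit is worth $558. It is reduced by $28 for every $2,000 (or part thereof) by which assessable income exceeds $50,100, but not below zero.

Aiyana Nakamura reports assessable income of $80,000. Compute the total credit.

First-Time Homebuyer Credit: $80,000 is $6,400 into a $8,000 phase-out range, leaving 1,600/8,000 of the credit: $2,020 × 1,600/8,000 = $404.
Property Tax Rebate: $80,000 is below the $258,800 cutoff, so the full $5,450 applies.
Veteran's Credit: 10% of the $16,000 excess over $64,000 is $1,600; credit = $9,100 − $1,600 = $7,500.
Apprenticeship Credit: income exceeds $50,100 by $29,900, which is 15 full-or-partial $2,000 increments; reduction = 15 × $28 = $420, leaving $138.
Total: $404 + $5,450 + $7,500 + $138 = $13,492.

$13,492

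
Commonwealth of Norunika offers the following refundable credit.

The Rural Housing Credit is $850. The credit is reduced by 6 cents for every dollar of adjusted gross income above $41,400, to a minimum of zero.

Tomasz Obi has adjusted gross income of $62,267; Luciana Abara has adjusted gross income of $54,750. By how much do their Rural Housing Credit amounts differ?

Tomasz ($62,267): Rural Housing Credit: 6% of the $20,867 excess over $41,400 is $1,252.02 ≥ base, so the credit is $0.
Luciana ($54,750): Rural Housing Credit: 6% of the $13,350 excess over $41,400 is $801; credit = $850 − $801 = $49.
Difference: |$0 − $49| = $49.

$49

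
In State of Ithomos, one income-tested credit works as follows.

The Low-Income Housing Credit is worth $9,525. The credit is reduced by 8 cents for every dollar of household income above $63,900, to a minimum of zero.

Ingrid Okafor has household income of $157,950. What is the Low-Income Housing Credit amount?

Low-Income Housing Credit: 8% of the $94,050 excess over $63,900 is $7,524; credit = $9,525 − $7,524 = $2,001.

$2,001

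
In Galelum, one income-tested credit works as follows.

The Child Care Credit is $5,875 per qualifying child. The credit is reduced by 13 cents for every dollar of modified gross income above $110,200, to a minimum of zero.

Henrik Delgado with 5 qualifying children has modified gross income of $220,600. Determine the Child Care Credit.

$15,023

Child Care Credit: base = 5 × $5,875 = $29,375. 13% of the $110,400 excess over $110,200 is $14,352; credit = $29,375 − $14,352 = $15,023.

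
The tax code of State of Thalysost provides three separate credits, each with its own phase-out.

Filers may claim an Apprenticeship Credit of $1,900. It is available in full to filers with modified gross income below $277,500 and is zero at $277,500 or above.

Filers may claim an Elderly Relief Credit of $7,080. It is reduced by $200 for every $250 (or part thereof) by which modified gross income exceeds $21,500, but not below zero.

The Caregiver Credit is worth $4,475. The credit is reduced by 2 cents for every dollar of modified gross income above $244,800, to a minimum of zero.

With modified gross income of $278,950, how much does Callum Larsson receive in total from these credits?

Apprenticeship Credit: $278,950 meets or exceeds the $277,500 cutoff, so the credit is $0.
Elderly Relief Credit: income exceeds $21,500 by $257,450 → 1030 increments × $200 = $206,000 ≥ base, so the credit is $0.
Caregiver Credit: 2% of the $34,150 excess over $244,800 is $683; credit = $4,475 − $683 = $3,792.
Total: $0 + $0 + $3,792 = $3,792.

$3,792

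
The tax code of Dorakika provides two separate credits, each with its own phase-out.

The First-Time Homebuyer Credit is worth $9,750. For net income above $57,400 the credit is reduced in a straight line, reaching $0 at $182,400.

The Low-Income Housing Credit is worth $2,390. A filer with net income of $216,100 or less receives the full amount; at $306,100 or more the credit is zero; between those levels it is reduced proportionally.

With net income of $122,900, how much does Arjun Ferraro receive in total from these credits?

$7,031

First-Time Homebuyer Credit: $122,900 is $65,500 into a $125,000 phase-out range, leaving 59,500/125,000 of the credit: $9,750 × 59,500/125,000 = $4,641.
Low-Income Housing Credit: $122,900 is at or below the $216,100 threshold, so the full $2,390 applies.
Total: $4,641 + $2,390 = $7,031.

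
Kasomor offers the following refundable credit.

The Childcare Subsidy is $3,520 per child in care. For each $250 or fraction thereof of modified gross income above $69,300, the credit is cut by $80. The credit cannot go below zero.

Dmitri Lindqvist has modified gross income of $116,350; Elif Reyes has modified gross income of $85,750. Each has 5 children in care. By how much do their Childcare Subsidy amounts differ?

Dmitri ($116,350): Childcare Subsidy: base = 5 × $3,520 = $17,600. income exceeds $69,300 by $47,050, which is 189 full-or-partial $250 increments; reduction = 189 × $80 = $15,120, leaving $2,480.
Elif ($85,750): Childcare Subsidy: base = 5 × $3,520 = $17,600. income exceeds $69,300 by $16,450, which is 66 full-or-partial $250 increments; reduction = 66 × $80 = $5,280, leaving $12,320.
Difference: |$2,480 − $12,320| = $9,840.

$9,840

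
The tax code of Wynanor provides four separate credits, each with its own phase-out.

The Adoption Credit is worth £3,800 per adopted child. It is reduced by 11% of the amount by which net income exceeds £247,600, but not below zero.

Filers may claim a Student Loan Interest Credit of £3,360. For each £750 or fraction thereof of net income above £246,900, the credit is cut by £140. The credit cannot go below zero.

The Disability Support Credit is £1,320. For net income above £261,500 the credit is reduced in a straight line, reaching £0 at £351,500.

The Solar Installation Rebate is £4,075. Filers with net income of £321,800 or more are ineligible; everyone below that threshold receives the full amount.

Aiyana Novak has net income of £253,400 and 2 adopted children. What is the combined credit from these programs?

£14,457

Adoption Credit: base = 2 × £3,800 = £7,600. 11% of the £5,800 excess over £247,600 is £638; credit = £7,600 − £638 = £6,962.
Student Loan Interest Credit: income exceeds £246,900 by £6,500, which is 9 full-or-partial £750 increments; reduction = 9 × £140 = £1,260, leaving £2,100.
Disability Support Credit: £253,400 is at or below the £261,500 threshold, so the full £1,320 applies.
Solar Installation Rebate: £253,400 is below the £321,800 cutoff, so the full £4,075 applies.
Total: £6,962 + £2,100 + £1,320 + £4,075 = £14,457.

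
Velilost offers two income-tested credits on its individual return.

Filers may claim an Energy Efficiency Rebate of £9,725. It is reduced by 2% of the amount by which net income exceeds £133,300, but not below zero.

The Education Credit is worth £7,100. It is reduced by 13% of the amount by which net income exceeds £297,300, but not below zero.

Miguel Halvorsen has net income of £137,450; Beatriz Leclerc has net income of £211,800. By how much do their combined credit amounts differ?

Miguel (£137,450): Energy Efficiency Rebate: 2% of the £4,150 excess over £133,300 is £83; credit = £9,725 − £83 = £9,642. Education Credit: £137,450 is at or below the £297,300 threshold, so the full £7,100 applies. total £9,642 + £7,100 = £16,742
Beatriz (£211,800): Energy Efficiency Rebate: 2% of the £78,500 excess over £133,300 is £1,570; credit = £9,725 − £1,570 = £8,155. Education Credit: £211,800 is at or below the £297,300 threshold, so the full £7,100 applies. total £8,155 + £7,100 = £15,255
Difference: |£16,742 − £15,255| = £1,487.

£1,487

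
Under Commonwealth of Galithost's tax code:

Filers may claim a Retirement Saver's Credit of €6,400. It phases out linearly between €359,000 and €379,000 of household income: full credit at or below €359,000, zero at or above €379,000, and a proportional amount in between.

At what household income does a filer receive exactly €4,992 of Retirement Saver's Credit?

€363,400

€4,992 is 4,992/6,400 of the full €6,400, so 1,408/6,400 of the €20,000 range has been used: income = €359,000 + €20,000 × 1,408/6,400 = €363,400.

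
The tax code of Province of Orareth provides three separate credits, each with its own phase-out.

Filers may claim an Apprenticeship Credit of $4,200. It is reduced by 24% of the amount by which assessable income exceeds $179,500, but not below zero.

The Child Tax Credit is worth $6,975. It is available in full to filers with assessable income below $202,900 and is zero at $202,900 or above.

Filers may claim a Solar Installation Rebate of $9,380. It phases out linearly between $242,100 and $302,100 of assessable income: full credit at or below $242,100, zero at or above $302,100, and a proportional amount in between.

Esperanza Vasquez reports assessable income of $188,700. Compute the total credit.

$18,347

Apprenticeship Credit: 24% of the $9,200 excess over $179,500 is $2,208; credit = $4,200 − $2,208 = $1,992.
Child Tax Credit: $188,700 is below the $202,900 cutoff, so the full $6,975 applies.
Solar Installation Rebate: $188,700 is at or below the $242,100 threshold, so the full $9,380 applies.
Total: $1,992 + $6,975 + $9,380 = $18,347.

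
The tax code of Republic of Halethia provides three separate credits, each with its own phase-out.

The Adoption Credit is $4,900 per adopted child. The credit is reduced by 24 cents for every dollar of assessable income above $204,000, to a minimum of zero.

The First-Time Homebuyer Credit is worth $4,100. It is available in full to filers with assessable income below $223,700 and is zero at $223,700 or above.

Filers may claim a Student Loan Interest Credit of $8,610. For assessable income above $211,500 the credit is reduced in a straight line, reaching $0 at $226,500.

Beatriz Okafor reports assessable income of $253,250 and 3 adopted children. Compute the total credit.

$2,880

Adoption Credit: base = 3 × $4,900 = $14,700. 24% of the $49,250 excess over $204,000 is $11,820; credit = $14,700 − $11,820 = $2,880.
First-Time Homebuyer Credit: $253,250 meets or exceeds the $223,700 cutoff, so the credit is $0.
Student Loan Interest Credit: $253,250 is at or above $226,500, so the credit is $0.
Total: $2,880 + $0 + $0 = $2,880.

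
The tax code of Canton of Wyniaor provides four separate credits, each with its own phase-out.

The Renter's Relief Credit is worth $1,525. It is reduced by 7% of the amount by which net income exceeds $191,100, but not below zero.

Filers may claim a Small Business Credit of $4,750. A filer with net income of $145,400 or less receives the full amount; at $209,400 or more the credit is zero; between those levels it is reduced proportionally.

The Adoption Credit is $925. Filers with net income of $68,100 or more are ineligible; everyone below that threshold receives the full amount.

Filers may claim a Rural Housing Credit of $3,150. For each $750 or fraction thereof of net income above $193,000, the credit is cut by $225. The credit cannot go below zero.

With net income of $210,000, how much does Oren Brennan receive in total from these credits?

$202

Renter's Relief Credit: 7% of the $18,900 excess over $191,100 is $1,323; credit = $1,525 − $1,323 = $202.
Small Business Credit: $210,000 is at or above $209,400, so the credit is $0.
Adoption Credit: $210,000 meets or exceeds the $68,100 cutoff, so the credit is $0.
Rural Housing Credit: income exceeds $193,000 by $17,000 → 23 increments × $225 = $5,175 ≥ base, so the credit is $0.
Total: $202 + $0 + $0 + $0 = $202.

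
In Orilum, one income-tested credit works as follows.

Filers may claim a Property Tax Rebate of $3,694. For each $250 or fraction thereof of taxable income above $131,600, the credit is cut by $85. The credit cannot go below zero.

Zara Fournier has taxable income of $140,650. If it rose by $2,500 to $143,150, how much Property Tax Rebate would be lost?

At $140,650 — income exceeds $131,600 by $9,050, which is 37 full-or-partial $250 increments; reduction = 37 × $85 = $3,145, leaving $549.
At $143,150 — income exceeds $131,600 by $11,550 → 47 increments × $85 = $3,995 ≥ base, so the credit is $0.
Lost: $549 − $0 = $549.

$549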